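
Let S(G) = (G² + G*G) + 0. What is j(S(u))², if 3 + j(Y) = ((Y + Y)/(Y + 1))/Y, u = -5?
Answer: 22801/2601 ≈ 8.7662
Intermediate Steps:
S(G) = 2*G² (S(G) = (G² + G²) + 0 = 2*G² + 0 = 2*G²)
j(Y) = -3 + 2/(1 + Y) (j(Y) = -3 + ((Y + Y)/(Y + 1))/Y = -3 + ((2*Y)/(1 + Y))/Y = -3 + (2*Y/(1 + Y))/Y = -3 + 2/(1 + Y))
j(S(u))² = ((-1 - 6*(-5)²)/(1 + 2*(-5)²))² = ((-1 - 6*25)/(1 + 2*25))² = ((-1 - 3*50)/(1 + 50))² = ((-1 - 150)/51)² = ((1/51)*(-151))² = (-151/51)² = 22801/2601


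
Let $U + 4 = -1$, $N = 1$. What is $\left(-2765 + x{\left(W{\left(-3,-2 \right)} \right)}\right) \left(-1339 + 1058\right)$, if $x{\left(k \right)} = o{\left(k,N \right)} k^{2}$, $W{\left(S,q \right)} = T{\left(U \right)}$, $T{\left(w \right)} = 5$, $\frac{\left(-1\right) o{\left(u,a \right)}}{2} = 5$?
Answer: $847215$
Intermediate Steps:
$o{\left(u,a \right)} = -10$ ($o{\left(u,a \right)} = \left(-2\right) 5 = -10$)
$U = -5$ ($U = -4 - 1 = -5$)
$W{\left(S,q \right)} = 5$
$x{\left(k \right)} = - 10 k^{2}$
$\left(-2765 + x{\left(W{\left(-3,-2 \right)} \right)}\right) \left(-1339 + 1058\right) = \left(-2765 - 10 \cdot 5^{2}\right) \left(-1339 + 1058\right) = \left(-2765 - 250\right) \left(-281\right) = \left(-3015\right) \left(-281\right) = 847215$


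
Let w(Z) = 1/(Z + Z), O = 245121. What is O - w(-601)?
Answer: 294635443/1202 ≈ 2.4512e+5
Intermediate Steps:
w(Z) = 1/(2*Z)
O - w(-601) = 245121 - 1/(2*(-601)) = 245121 - (-1)/(2*601) = 245121 - 1*(-1/1202) = 245121 + 1/1202 = 294635443/1202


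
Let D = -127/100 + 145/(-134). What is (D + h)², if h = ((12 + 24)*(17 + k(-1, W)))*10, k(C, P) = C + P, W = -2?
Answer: 1139213772522081/44890000 ≈ 2.5378e+7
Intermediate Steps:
D = -15759/6700 (D = -127*1/100 + 145*(-1/134) = -127/100 - 145/134 = -15759/6700 ≈ -2.3521)
h = 5040 (h = ((12 + 24)*(17 + (-1 - 2)))*10 = (36*(17 - 3))*10 = (36*14)*10 = 504*10 = 5040)
(D + h)² = (-15759/6700 + 5040)² = (33752241/6700)² = 1139213772522081/44890000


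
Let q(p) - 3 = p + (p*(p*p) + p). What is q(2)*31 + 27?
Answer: 492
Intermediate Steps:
q(p) = 3 + p³ + 2*p (q(p) = 3 + (p + (p*(p*p) + p)) = 3 + (p + (p*p² + p)) = 3 + (p + (p³ + p)) = 3 + (p + (p + p³)) = 3 + (p³ + 2*p) = 3 + p³ + 2*p)
q(2)*31 + 27 = (3 + 2³ + 2*2)*31 + 27 = (3 + 8 + 4)*31 + 27 = 15*31 + 27 = 465 + 27 = 492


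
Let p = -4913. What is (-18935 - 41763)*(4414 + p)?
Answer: 30288302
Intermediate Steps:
(-18935 - 41763)*(4414 + p) = (-18935 - 41763)*(4414 - 4913) = -60698*(-499) = 30288302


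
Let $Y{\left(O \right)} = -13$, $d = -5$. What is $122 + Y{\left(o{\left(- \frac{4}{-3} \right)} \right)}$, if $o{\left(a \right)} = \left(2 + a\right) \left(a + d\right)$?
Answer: $109$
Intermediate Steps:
$o{\left(a \right)} = \left(-5 + a\right) \left(2 + a\right)$ ($o{\left(a \right)} = \left(2 + a\right) \left(a - 5\right) = \left(2 + a\right) \left(-5 + a\right) = \left(-5 + a\right) \left(2 + a\right)$)
$122 + Y{\left(o{\left(- \frac{4}{-3} \right)} \right)} = 122 - 13 = 109$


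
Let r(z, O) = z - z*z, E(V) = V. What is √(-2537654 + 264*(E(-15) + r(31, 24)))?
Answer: I*√2787134 ≈ 1669.5*I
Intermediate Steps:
r(z, O) = z - z²
√(-2537654 + 264*(E(-15) + r(31, 24))) = √(-2537654 + 264*(-15 + 31*(1 - 1*31))) = √(-2537654 + 264*(-15 + 31*(1 - 31))) = √(-2537654 + 264*(-15 + 31*(-30))) = √(-2537654 + 264*(-15 - 930)) = √(-2537654 + 264*(-945)) = √(-2537654 - 249480) = √(-2787134) = I*√2787134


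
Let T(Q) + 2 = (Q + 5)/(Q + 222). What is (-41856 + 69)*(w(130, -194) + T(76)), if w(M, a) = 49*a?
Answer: 118395232461/298 ≈ 3.9730e+8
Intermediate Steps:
T(Q) = -2 + (5 + Q)/(222 + Q) (T(Q) = -2 + (Q + 5)/(Q + 222) = -2 + (5 + Q)/(222 + Q))
(-41856 + 69)*(w(130, -194) + T(76)) = (-41856 + 69)*(49*(-194) + (-439 - 1*76)/(222 + 76)) = -41787*(-9506 + (-439 - 76)/298) = -41787*(-9506 + (1/298)*(-515)) = -41787*(-9506 - 515/298) = -41787*(-2833303/298) = 118395232461/298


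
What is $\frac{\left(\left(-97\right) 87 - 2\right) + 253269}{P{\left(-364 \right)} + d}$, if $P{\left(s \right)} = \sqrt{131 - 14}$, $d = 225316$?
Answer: $\frac{4243358896}{3905176903} - \frac{734484 \sqrt{13}}{50767299739} \approx 1.0865$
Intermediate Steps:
$P{\left(s \right)} = 3 \sqrt{13}$ ($P{\left(s \right)} = \sqrt{117} = 3 \sqrt{13}$)
$\frac{\left(\left(-97\right) 87 - 2\right) + 253269}{P{\left(-364 \right)} + d} = \frac{\left(\left(-97\right) 87 - 2\right) + 253269}{3 \sqrt{13} + 225316} = \frac{\left(-8439 - 2\right) + 253269}{225316 + 3 \sqrt{13}} = \frac{-8441 + 253269}{225316 + 3 \sqrt{13}} = \frac{244828}{225316 + 3 \sqrt{13}}$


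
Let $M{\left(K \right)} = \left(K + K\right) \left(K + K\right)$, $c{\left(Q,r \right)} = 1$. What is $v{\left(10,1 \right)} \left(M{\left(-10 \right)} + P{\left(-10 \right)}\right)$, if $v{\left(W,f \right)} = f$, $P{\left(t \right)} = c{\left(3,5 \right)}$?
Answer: $401$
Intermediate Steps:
$P{\left(t \right)} = 1$
$M{\left(K \right)} = 4 K^{2}$ ($M{\left(K \right)} = 2 K 2 K = 4 K^{2}$)
$v{\left(10,1 \right)} \left(M{\left(-10 \right)} + P{\left(-10 \right)}\right) = 1 \left(4 \left(-10\right)^{2} + 1\right) = 1 \left(4 \cdot 100 + 1\right) = 1 \left(400 + 1\right) = 1 \cdot 401 = 401$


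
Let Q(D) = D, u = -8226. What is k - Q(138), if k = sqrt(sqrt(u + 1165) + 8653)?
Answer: -138 + sqrt(8653 + I*sqrt(7061)) ≈ -44.977 + 0.45166*I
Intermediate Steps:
k = sqrt(8653 + I*sqrt(7061)) (k = sqrt(sqrt(-8226 + 1165) + 8653) = sqrt(sqrt(-7061) + 8653) = sqrt(I*sqrt(7061) + 8653) = sqrt(8653 + I*sqrt(7061)) ≈ 93.023 + 0.4517*I)
k - Q(138) = sqrt(8653 + I*sqrt(7061)) - 1*138 = sqrt(8653 + I*sqrt(7061)) - 138 = -138 + sqrt(8653 + I*sqrt(7061))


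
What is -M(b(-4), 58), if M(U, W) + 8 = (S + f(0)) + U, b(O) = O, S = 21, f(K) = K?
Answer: -9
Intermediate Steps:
M(U, W) = 13 + U (M(U, W) = -8 + ((21 + 0) + U) = -8 + (21 + U) = 13 + U)
-M(b(-4), 58) = -(13 - 4) = -1*9 = -9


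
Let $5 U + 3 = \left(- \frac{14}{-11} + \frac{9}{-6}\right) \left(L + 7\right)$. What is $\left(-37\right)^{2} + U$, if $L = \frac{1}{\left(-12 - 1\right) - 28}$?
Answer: $\frac{280457}{205} \approx 1368.1$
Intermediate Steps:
$L = - \frac{1}{41}$ ($L = \frac{1}{\left(-12 - 1\right) - 28} = \frac{1}{-13 - 28} = \frac{1}{-41} = - \frac{1}{41} \approx -0.02439$)
$U = - \frac{188}{205}$ ($U = - \frac{3}{5} + \frac{\left(- \frac{14}{-11} + \frac{9}{-6}\right) \left(- \frac{1}{41} + 7\right)}{5} = - \frac{3}{5} + \frac{\left(\left(-14\right) \left(- \frac{1}{11}\right) + 9 \left(- \frac{1}{6}\right)\right) \frac{286}{41}}{5} = - \frac{3}{5} + \frac{\left(\frac{14}{11} - \frac{3}{2}\right) \frac{286}{41}}{5} = - \frac{3}{5} + \frac{\left(- \frac{5}{22}\right) \frac{286}{41}}{5} = - \frac{3}{5} + \frac{1}{5} \left(- \frac{65}{41}\right) = - \frac{3}{5} - \frac{13}{41} = - \frac{188}{205} \approx -0.91707$)
$\left(-37\right)^{2} + U = \left(-37\right)^{2} - \frac{188}{205} = 1369 - \frac{188}{205} = \frac{280457}{205}$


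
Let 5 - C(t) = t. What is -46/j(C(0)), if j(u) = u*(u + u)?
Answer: -23/25 ≈ -0.92000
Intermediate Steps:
C(t) = 5 - t
j(u) = 2*u² (j(u) = u*(2*u) = 2*u²)
-46/j(C(0)) = -46*1/(2*(5 - 1*0)²) = -46*1/(2*(5 + 0)²) = -46/(2*5²) = -46/(2*25) = -46/50 = -46*1/50 = -23/25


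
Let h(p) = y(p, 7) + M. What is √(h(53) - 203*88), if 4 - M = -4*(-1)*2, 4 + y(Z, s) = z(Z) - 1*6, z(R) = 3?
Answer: 5*I*√715 ≈ 133.7*I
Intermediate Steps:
y(Z, s) = -7 (y(Z, s) = -4 + (3 - 1*6) = -4 + (3 - 6) = -4 - 3 = -7)
M = -4 (M = 4 - (-4*(-1))*2 = 4 - 4*2 = 4 - 1*8 = 4 - 8 = -4)
h(p) = -11 (h(p) = -7 - 4 = -11)
√(h(53) - 203*88) = √(-11 - 203*88) = √(-11 - 17864) = √(-17875) = 5*I*√715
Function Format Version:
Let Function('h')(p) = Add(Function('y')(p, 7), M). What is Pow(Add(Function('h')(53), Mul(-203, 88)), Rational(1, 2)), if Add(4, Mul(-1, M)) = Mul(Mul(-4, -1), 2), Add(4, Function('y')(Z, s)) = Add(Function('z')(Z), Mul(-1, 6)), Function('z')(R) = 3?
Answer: Mul(5, I, Pow(715, Rational(1, 2))) ≈ Mul(133.70, I)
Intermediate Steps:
Function('y')(Z, s) = -7 (Function('y')(Z, s) = Add(-4, Add(3, Mul(-1, 6))) = Add(-4, Add(3, -6)) = Add(-4, -3) = -7)
M = -4 (M = Add(4, Mul(-1, Mul(Mul(-4, -1), 2))) = Add(4, Mul(-1, Mul(4, 2))) = Add(4, Mul(-1, 8)) = Add(4, -8) = -4)
Function('h')(p) = -11 (Function('h')(p) = Add(-7, -4) = -11)
Pow(Add(Function('h')(53), Mul(-203, 88)), Rational(1, 2)) = Pow(Add(-11, Mul(-203, 88)), Rational(1, 2)) = Pow(Add(-11, -17864), Rational(1, 2)) = Pow(-17875, Rational(1, 2)) = Mul(5, I, Pow(715, Rational(1, 2)))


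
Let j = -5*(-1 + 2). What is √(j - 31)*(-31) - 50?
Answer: -50 - 186*I ≈ -50.0 - 186.0*I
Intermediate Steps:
j = -5 (j = -5*1 = -5)
√(j - 31)*(-31) - 50 = √(-5 - 31)*(-31) - 50 = √(-36)*(-31) - 50 = (6*I)*(-31) - 50 = -186*I - 50 = -50 - 186*I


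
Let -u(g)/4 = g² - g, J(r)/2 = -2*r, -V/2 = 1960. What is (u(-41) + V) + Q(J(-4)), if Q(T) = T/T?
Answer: -10807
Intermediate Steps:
V = -3920 (V = -2*1960 = -3920)
J(r) = -4*r (J(r) = 2*(-2*r) = -4*r)
Q(T) = 1
u(g) = -4*g² + 4*g (u(g) = -4*(g² - g) = -4*g² + 4*g)
(u(-41) + V) + Q(J(-4)) = (4*(-41)*(1 - 1*(-41)) - 3920) + 1 = (4*(-41)*(1 + 41) - 3920) + 1 = (4*(-41)*42 - 3920) + 1 = (-6888 - 3920) + 1 = -10808 + 1 = -10807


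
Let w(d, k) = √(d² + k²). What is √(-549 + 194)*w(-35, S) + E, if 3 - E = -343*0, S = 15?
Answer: 3 + 5*I*√20590 ≈ 3.0 + 717.46*I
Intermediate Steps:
E = 3 (E = 3 - (-343)*0 = 3 - 1*0 = 3 + 0 = 3)
√(-549 + 194)*w(-35, S) + E = √(-549 + 194)*√((-35)² + 15²) + 3 = √(-355)*√(1225 + 225) + 3 = (I*√355)*√1450 + 3 = (I*√355)*(5*√58) + 3 = 5*I*√20590 + 3 = 3 + 5*I*√20590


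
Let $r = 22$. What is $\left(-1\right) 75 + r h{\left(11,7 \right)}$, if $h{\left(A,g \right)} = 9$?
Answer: $123$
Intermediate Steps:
$\left(-1\right) 75 + r h{\left(11,7 \right)} = \left(-1\right) 75 + 22 \cdot 9 = -75 + 198 = 123$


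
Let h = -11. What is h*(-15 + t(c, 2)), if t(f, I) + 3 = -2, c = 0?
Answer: 220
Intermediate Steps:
t(f, I) = -5 (t(f, I) = -3 - 2 = -5)
h*(-15 + t(c, 2)) = -11*(-15 - 5) = -11*(-20) = 220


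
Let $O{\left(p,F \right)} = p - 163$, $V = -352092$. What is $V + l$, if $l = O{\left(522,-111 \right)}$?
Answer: $-351733$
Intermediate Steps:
$O{\left(p,F \right)} = -163 + p$ ($O{\left(p,F \right)} = p - 163 = -163 + p$)
$l = 359$ ($l = -163 + 522 = 359$)
$V + l = -352092 + 359 = -351733$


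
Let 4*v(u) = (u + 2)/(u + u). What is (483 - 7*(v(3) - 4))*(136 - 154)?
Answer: -36687/4 ≈ -9171.8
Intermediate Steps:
v(u) = (2 + u)/(8*u) (v(u) = ((u + 2)/(u + u))/4 = ((2 + u)/((2*u)))/4 = ((2 + u)*(1/(2*u)))/4 = ((2 + u)/(2*u))/4 = (2 + u)/(8*u))
(483 - 7*(v(3) - 4))*(136 - 154) = (483 - 7*((⅛)*(2 + 3)/3 - 4))*(136 - 154) = (483 - 7*((⅛)*(⅓)*5 - 4))*(-18) = (483 - 7*(5/24 - 4))*(-18) = (483 - 7*(-91/24))*(-18) = (483 + 637/24)*(-18) = (12229/24)*(-18) = -36687/4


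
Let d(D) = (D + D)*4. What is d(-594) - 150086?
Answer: -154838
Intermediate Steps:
d(D) = 8*D (d(D) = (2*D)*4 = 8*D)
d(-594) - 150086 = 8*(-594) - 150086 = -4752 - 150086 = -154838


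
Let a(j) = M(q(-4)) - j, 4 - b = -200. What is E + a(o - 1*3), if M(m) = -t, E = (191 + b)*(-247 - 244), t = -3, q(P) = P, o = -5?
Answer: -193934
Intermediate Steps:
b = 204 (b = 4 - 1*(-200) = 4 + 200 = 204)
E = -193945 (E = (191 + 204)*(-247 - 244) = 395*(-491) = -193945)
M(m) = 3 (M(m) = -1*(-3) = 3)
a(j) = 3 - j
E + a(o - 1*3) = -193945 + (3 - (-5 - 1*3)) = -193945 + (3 - (-5 - 3)) = -193945 + (3 - 1*(-8)) = -193945 + (3 + 8) = -193945 + 11 = -193934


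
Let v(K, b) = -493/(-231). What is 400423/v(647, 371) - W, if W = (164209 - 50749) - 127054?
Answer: 99199555/493 ≈ 2.0122e+5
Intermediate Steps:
v(K, b) = 493/231 (v(K, b) = -493*(-1/231) = 493/231)
W = -13594 (W = 113460 - 127054 = -13594)
400423/v(647, 371) - W = 400423/(493/231) - 1*(-13594) = 400423*(231/493) + 13594 = 92497713/493 + 13594 = 99199555/493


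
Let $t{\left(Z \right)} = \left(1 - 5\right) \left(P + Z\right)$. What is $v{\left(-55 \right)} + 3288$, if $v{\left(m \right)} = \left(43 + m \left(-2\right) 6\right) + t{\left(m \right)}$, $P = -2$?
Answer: $4219$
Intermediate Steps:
$t{\left(Z \right)} = 8 - 4 Z$ ($t{\left(Z \right)} = \left(1 - 5\right) \left(-2 + Z\right) = - 4 \left(-2 + Z\right) = 8 - 4 Z$)
$v{\left(m \right)} = 51 - 16 m$ ($v{\left(m \right)} = \left(43 + m \left(-2\right) 6\right) - \left(-8 + 4 m\right) = \left(43 + - 2 m 6\right) - \left(-8 + 4 m\right) = \left(43 - 12 m\right) - \left(-8 + 4 m\right) = 51 - 16 m$)
$v{\left(-55 \right)} + 3288 = \left(51 - -880\right) + 3288 = \left(51 + 880\right) + 3288 = 931 + 3288 = 4219$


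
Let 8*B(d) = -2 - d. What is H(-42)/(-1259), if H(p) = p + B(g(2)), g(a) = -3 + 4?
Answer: 339/10072 ≈ 0.033658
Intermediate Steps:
g(a) = 1
B(d) = -¼ - d/8 (B(d) = (-2 - d)/8 = -¼ - d/8)
H(p) = -3/8 + p (H(p) = p + (-¼ - ⅛*1) = p + (-¼ - ⅛) = p - 3/8 = -3/8 + p)
H(-42)/(-1259) = (-3/8 - 42)/(-1259) = -339/8*(-1/1259) = 339/10072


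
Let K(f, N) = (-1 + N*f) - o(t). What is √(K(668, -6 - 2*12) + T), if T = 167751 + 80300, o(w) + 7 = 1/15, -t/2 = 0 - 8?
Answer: √51303810/15 ≈ 477.51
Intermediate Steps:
t = 16 (t = -2*(0 - 8) = -2*(-8) = 16)
o(w) = -104/15 (o(w) = -7 + 1/15 = -104/15)
K(f, N) = 89/15 + N*f (K(f, N) = (-1 + N*f) - 1*(-104/15) = (-1 + N*f) + 104/15 = 89/15 + N*f)
T = 248051
√(K(668, -6 - 2*12) + T) = √((89/15 + (-6 - 2*12)*668) + 248051) = √((89/15 + (-6 - 24)*668) + 248051) = √((89/15 - 30*668) + 248051) = √((89/15 - 20040) + 248051) = √(-300511/15 + 248051) = √(3420254/15) = √51303810/15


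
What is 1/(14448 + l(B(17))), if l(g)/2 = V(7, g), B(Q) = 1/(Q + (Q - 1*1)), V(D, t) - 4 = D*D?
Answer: 1/14554 ≈ 6.8710e-5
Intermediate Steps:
V(D, t) = 4 + D² (V(D, t) = 4 + D*D = 4 + D²)
B(Q) = 1/(-1 + 2*Q) (B(Q) = 1/(Q + (Q - 1)) = 1/(Q + (-1 + Q)) = 1/(-1 + 2*Q))
l(g) = 106 (l(g) = 2*(4 + 7²) = 2*(4 + 49) = 2*53 = 106)
1/(14448 + l(B(17))) = 1/(14448 + 106) = 1/14554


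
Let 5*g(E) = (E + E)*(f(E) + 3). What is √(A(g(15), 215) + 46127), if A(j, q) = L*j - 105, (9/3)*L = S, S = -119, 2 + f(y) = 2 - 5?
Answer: √46498 ≈ 215.63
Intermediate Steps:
f(y) = -5 (f(y) = -2 + (2 - 5) = -2 - 3 = -5)
L = -119/3 (L = (⅓)*(-119) = -119/3 ≈ -39.667)
g(E) = -4*E/5 (g(E) = ((E + E)*(-5 + 3))/5 = ((2*E)*(-2))/5 = (-4*E)/5 = -4*E/5)
A(j, q) = -105 - 119*j/3 (A(j, q) = -119*j/3 - 105 = -105 - 119*j/3)
√(A(g(15), 215) + 46127) = √((-105 - (-476)*15/15) + 46127) = √((-105 - 119/3*(-12)) + 46127) = √((-105 + 476) + 46127) = √(371 + 46127) = √46498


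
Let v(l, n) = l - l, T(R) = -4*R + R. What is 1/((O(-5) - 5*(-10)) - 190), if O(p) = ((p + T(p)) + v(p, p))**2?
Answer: -1/40 ≈ -0.025000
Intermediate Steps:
T(R) = -3*R
v(l, n) = 0
O(p) = 4*p**2 (O(p) = ((p - 3*p) + 0)**2 = (-2*p + 0)**2 = (-2*p)**2 = 4*p**2)
1/((O(-5) - 5*(-10)) - 190) = 1/((4*(-5)**2 - 5*(-10)) - 190) = 1/((4*25 + 50) - 190) = 1/((100 + 50) - 190) = 1/(150 - 190) = 1/(-40) = -1/40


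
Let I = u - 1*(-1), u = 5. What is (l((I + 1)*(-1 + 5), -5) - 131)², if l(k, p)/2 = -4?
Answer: 19321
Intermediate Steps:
I = 6 (I = 5 - 1*(-1) = 5 + 1 = 6)
l(k, p) = -8 (l(k, p) = 2*(-4) = -8)
(l((I + 1)*(-1 + 5), -5) - 131)² = (-8 - 131)² = (-139)² = 19321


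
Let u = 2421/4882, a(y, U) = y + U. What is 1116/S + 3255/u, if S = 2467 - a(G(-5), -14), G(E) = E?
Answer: 6584584016/1003101 ≈ 6564.2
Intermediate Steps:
a(y, U) = U + y
u = 2421/4882 (u = 2421*(1/4882) = 2421/4882 ≈ 0.49590)
S = 2486 (S = 2467 - (-14 - 5) = 2467 - 1*(-19) = 2467 + 19 = 2486)
1116/S + 3255/u = 1116/2486 + 3255/(2421/4882) = 1116*(1/2486) + 3255*(4882/2421) = 558/1243 + 5296970/807 = 6584584016/1003101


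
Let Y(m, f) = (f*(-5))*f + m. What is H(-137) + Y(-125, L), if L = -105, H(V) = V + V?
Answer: -55524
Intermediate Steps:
H(V) = 2*V
Y(m, f) = m - 5*f² (Y(m, f) = (-5*f)*f + m = -5*f² + m = m - 5*f²)
H(-137) + Y(-125, L) = 2*(-137) + (-125 - 5*(-105)²) = -274 + (-125 - 5*11025) = -274 + (-125 - 55125) = -274 - 55250 = -55524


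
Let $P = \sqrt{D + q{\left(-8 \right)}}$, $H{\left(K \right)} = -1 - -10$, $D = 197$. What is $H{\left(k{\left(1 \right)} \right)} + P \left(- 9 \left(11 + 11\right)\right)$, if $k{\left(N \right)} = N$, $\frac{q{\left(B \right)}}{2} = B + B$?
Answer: $9 - 198 \sqrt{165} \approx -2534.4$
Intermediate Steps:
$q{\left(B \right)} = 4 B$ ($q{\left(B \right)} = 2 \left(B + B\right) = 2 \cdot 2 B = 4 B$)
$H{\left(K \right)} = 9$ ($H{\left(K \right)} = -1 + 10 = 9$)
$P = \sqrt{165}$ ($P = \sqrt{197 + 4 \left(-8\right)} = \sqrt{197 - 32} = \sqrt{165} \approx 12.845$)
$H{\left(k{\left(1 \right)} \right)} + P \left(- 9 \left(11 + 11\right)\right) = 9 + \sqrt{165} \left(- 9 \left(11 + 11\right)\right) = 9 + \sqrt{165} \left(\left(-9\right) 22\right) = 9 + \sqrt{165} \left(-198\right) = 9 - 198 \sqrt{165}$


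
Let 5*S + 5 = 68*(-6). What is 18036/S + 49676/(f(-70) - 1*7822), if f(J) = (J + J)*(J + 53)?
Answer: -255637874/1123773 ≈ -227.48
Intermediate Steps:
f(J) = 2*J*(53 + J) (f(J) = (2*J)*(53 + J) = 2*J*(53 + J))
S = -413/5 (S = -1 + (68*(-6))/5 = -1 + (⅕)*(-408) = -1 - 408/5 = -413/5 ≈ -82.600)
18036/S + 49676/(f(-70) - 1*7822) = 18036/(-413/5) + 49676/(2*(-70)*(53 - 70) - 1*7822) = 18036*(-5/413) + 49676/(2*(-70)*(-17) - 7822) = -90180/413 + 49676/(2380 - 7822) = -90180/413 + 49676/(-5442) = -90180/413 + 49676*(-1/5442) = -90180/413 - 24838/2721 = -255637874/1123773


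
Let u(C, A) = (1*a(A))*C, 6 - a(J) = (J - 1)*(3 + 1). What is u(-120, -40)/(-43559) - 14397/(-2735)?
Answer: 682912923/119133865 ≈ 5.7323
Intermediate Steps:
a(J) = 10 - 4*J (a(J) = 6 - (J - 1)*(3 + 1) = 6 - (-1 + J)*4 = 6 - (-4 + 4*J) = 6 + (4 - 4*J) = 10 - 4*J)
u(C, A) = C*(10 - 4*A) (u(C, A) = (1*(10 - 4*A))*C = (10 - 4*A)*C = C*(10 - 4*A))
u(-120, -40)/(-43559) - 14397/(-2735) = (2*(-120)*(5 - 2*(-40)))/(-43559) - 14397/(-2735) = (2*(-120)*(5 + 80))*(-1/43559) - 14397*(-1/2735) = (2*(-120)*85)*(-1/43559) + 14397/2735 = -20400*(-1/43559) + 14397/2735 = 20400/43559 + 14397/2735 = 682912923/119133865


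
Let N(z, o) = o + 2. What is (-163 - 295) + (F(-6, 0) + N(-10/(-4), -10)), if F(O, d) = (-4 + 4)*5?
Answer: -466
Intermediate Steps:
N(z, o) = 2 + o
F(O, d) = 0 (F(O, d) = 0*5 = 0)
(-163 - 295) + (F(-6, 0) + N(-10/(-4), -10)) = (-163 - 295) + (0 + (2 - 10)) = -458 + (0 - 8) = -458 - 8 = -466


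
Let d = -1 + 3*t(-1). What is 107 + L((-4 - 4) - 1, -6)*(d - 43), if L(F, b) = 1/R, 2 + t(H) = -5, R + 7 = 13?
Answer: 577/6 ≈ 96.167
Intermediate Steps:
R = 6 (R = -7 + 13 = 6)
t(H) = -7 (t(H) = -2 - 5 = -7)
d = -22 (d = -1 + 3*(-7) = -1 - 21 = -22)
L(F, b) = ⅙ (L(F, b) = 1/6 = ⅙)
107 + L((-4 - 4) - 1, -6)*(d - 43) = 107 + (-22 - 43)/6 = 107 + (⅙)*(-65) = 107 - 65/6 = 577/6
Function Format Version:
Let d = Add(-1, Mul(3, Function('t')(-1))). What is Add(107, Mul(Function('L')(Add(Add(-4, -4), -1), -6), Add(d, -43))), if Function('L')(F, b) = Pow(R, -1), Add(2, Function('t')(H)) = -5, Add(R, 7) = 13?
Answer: Rational(577, 6) ≈ 96.167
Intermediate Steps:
R = 6 (R = Add(-7, 13) = 6)
Function('t')(H) = -7 (Function('t')(H) = Add(-2, -5) = -7)
d = -22 (d = Add(-1, Mul(3, -7)) = Add(-1, -21) = -22)
Function('L')(F, b) = Rational(1, 6) (Function('L')(F, b) = Pow(6, -1) = Rational(1, 6))
Add(107, Mul(Function('L')(Add(Add(-4, -4), -1), -6), Add(d, -43))) = Add(107, Mul(Rational(1, 6), Add(-22, -43))) = Add(107, Mul(Rational(1, 6), -65)) = Add(107, Rational(-65, 6)) = Rational(577, 6)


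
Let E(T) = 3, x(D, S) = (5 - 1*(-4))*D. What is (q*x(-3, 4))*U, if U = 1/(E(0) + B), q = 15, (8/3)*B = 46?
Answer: -20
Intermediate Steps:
B = 69/4 (B = (3/8)*46 = 69/4 ≈ 17.250)
x(D, S) = 9*D (x(D, S) = (5 + 4)*D = 9*D)
U = 4/81 (U = 1/(3 + 69/4) = 1/(81/4) = 4/81 ≈ 0.049383)
(q*x(-3, 4))*U = (15*(9*(-3)))*(4/81) = (15*(-27))*(4/81) = -405*4/81 = -20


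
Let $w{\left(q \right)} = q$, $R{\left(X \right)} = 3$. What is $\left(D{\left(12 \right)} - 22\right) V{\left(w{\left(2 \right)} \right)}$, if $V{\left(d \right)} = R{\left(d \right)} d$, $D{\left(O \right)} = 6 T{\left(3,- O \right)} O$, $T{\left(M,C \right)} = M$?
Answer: $1164$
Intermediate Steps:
$D{\left(O \right)} = 18 O$ ($D{\left(O \right)} = 6 \cdot 3 O = 18 O$)
$V{\left(d \right)} = 3 d$
$\left(D{\left(12 \right)} - 22\right) V{\left(w{\left(2 \right)} \right)} = \left(18 \cdot 12 - 22\right) 3 \cdot 2 = \left(216 - 22\right) 6 = 194 \cdot 6 = 1164$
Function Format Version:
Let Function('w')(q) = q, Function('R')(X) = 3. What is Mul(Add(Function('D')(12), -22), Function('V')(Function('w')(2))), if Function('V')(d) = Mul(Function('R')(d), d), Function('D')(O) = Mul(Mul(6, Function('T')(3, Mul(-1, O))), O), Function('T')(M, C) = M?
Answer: 1164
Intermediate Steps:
Function('D')(O) = Mul(18, O) (Function('D')(O) = Mul(Mul(6, 3), O) = Mul(18, O))
Function('V')(d) = Mul(3, d)
Mul(Add(Function('D')(12), -22), Function('V')(Function('w')(2))) = Mul(Add(Mul(18, 12), -22), Mul(3, 2)) = Mul(Add(216, -22), 6) = Mul(194, 6) = 1164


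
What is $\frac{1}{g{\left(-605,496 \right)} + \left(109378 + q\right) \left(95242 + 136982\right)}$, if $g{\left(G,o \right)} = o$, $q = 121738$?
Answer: $\frac{1}{53670682480} \approx 1.8632 \cdot 10^{-11}$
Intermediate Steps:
$\frac{1}{g{\left(-605,496 \right)} + \left(109378 + q\right) \left(95242 + 136982\right)} = \frac{1}{496 + \left(109378 + 121738\right) \left(95242 + 136982\right)} = \frac{1}{496 + 231116 \cdot 232224} = \frac{1}{496 + 53670681984} = \frac{1}{53670682480}$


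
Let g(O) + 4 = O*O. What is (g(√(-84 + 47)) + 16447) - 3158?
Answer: 13248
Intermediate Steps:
g(O) = -4 + O² (g(O) = -4 + O*O = -4 + O²)
(g(√(-84 + 47)) + 16447) - 3158 = ((-4 + (√(-84 + 47))²) + 16447) - 3158 = ((-4 + (√(-37))²) + 16447) - 3158 = ((-4 + (I*√37)²) + 16447) - 3158 = ((-4 - 37) + 16447) - 3158 = (-41 + 16447) - 3158 = 16406 - 3158 = 13248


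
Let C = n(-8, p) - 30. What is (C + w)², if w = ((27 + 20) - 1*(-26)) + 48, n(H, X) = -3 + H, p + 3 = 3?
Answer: 6400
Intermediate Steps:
p = 0 (p = -3 + 3 = 0)
w = 121 (w = (47 + 26) + 48 = 73 + 48 = 121)
C = -41 (C = (-3 - 8) - 30 = -11 - 30 = -41)
(C + w)² = (-41 + 121)² = 80² = 6400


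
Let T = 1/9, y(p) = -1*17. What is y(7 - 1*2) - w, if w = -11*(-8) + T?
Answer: -946/9 ≈ -105.11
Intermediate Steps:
y(p) = -17
T = 1/9 ≈ 0.11111
w = 793/9 (w = -11*(-8) + 1/9 = 88 + 1/9 = 793/9 ≈ 88.111)
y(7 - 1*2) - w = -17 - 1*793/9 = -17 - 793/9 = -946/9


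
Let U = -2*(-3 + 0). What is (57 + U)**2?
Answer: 3969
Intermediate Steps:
U = 6 (U = -2*(-3) = 6)
(57 + U)**2 = (57 + 6)**2 = 63**2 = 3969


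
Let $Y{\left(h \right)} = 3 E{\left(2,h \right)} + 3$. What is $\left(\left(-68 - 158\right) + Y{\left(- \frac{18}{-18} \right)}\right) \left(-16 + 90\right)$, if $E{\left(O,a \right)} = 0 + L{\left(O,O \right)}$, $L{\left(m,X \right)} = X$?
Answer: $-16058$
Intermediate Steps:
$E{\left(O,a \right)} = O$ ($E{\left(O,a \right)} = 0 + O = O$)
$Y{\left(h \right)} = 9$ ($Y{\left(h \right)} = 3 \cdot 2 + 3 = 6 + 3 = 9$)
$\left(\left(-68 - 158\right) + Y{\left(- \frac{18}{-18} \right)}\right) \left(-16 + 90\right) = \left(\left(-68 - 158\right) + 9\right) \left(-16 + 90\right) = \left(-226 + 9\right) 74 = \left(-217\right) 74 = -16058$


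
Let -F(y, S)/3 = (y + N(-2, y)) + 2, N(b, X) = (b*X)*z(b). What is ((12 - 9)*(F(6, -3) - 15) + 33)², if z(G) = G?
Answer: 90000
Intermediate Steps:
N(b, X) = X*b² (N(b, X) = (b*X)*b = (X*b)*b = X*b²)
F(y, S) = -6 - 15*y (F(y, S) = -3*((y + y*(-2)²) + 2) = -3*((y + y*4) + 2) = -3*((y + 4*y) + 2) = -3*(5*y + 2) = -3*(2 + 5*y) = -6 - 15*y)
((12 - 9)*(F(6, -3) - 15) + 33)² = ((12 - 9)*((-6 - 15*6) - 15) + 33)² = (3*((-6 - 90) - 15) + 33)² = (3*(-96 - 15) + 33)² = (3*(-111) + 33)² = (-333 + 33)² = (-300)² = 90000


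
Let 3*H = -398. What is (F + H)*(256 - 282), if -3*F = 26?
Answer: 11024/3 ≈ 3674.7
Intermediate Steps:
F = -26/3 (F = -⅓*26 = -26/3 ≈ -8.6667)
H = -398/3 (H = (⅓)*(-398) = -398/3 ≈ -132.67)
(F + H)*(256 - 282) = (-26/3 - 398/3)*(256 - 282) = -424/3*(-26) = 11024/3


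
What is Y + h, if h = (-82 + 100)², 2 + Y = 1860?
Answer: 2182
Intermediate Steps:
Y = 1858 (Y = -2 + 1860 = 1858)
h = 324 (h = 18² = 324)
Y + h = 1858 + 324 = 2182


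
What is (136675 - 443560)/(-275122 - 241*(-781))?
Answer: 102295/28967 ≈ 3.5314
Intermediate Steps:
(136675 - 443560)/(-275122 - 241*(-781)) = -306885/(-275122 + 188221) = -306885/(-86901) = -306885*(-1/86901) = 102295/28967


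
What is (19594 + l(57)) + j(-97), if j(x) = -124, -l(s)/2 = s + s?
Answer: 19242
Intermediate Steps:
l(s) = -4*s (l(s) = -2*(s + s) = -4*s)
(19594 + l(57)) + j(-97) = (19594 - 4*57) - 124 = (19594 - 228) - 124 = 19366 - 124 = 19242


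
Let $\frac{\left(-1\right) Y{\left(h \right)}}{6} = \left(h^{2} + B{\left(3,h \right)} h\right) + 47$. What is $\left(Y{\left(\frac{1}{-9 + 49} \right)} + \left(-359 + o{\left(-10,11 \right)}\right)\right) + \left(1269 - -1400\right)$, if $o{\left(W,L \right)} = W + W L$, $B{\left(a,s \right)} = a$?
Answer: $\frac{1526037}{800} \approx 1907.5$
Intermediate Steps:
$o{\left(W,L \right)} = W + L W$
$Y{\left(h \right)} = -282 - 18 h - 6 h^{2}$ ($Y{\left(h \right)} = - 6 \left(\left(h^{2} + 3 h\right) + 47\right) = - 6 \left(47 + h^{2} + 3 h\right) = -282 - 18 h - 6 h^{2}$)
$\left(Y{\left(\frac{1}{-9 + 49} \right)} + \left(-359 + o{\left(-10,11 \right)}\right)\right) + \left(1269 - -1400\right) = \left(\left(-282 - \frac{18}{-9 + 49} - 6 \left(\frac{1}{-9 + 49}\right)^{2}\right) - \left(359 + 10 \left(1 + 11\right)\right)\right) + \left(1269 - -1400\right) = \left(\left(-282 - \frac{18}{40} - 6 \left(\frac{1}{40}\right)^{2}\right) - 479\right) + \left(1269 + 1400\right) = \left(\left(-282 - \frac{9}{20} - \frac{6}{1600}\right) - 479\right) + 2669 = \left(\left(-282 - \frac{9}{20} - \frac{3}{800}\right) - 479\right) + 2669 = \left(- \frac{225963}{800} - 479\right) + 2669 = - \frac{609163}{800} + 2669 = \frac{1526037}{800}$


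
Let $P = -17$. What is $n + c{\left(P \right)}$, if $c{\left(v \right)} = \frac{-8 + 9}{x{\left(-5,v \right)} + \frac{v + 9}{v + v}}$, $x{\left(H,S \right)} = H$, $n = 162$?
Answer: $\frac{13105}{81} \approx 161.79$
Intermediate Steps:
$c{\left(v \right)} = \frac{1}{-5 + \frac{9 + v}{2 v}}$ ($c{\left(v \right)} = \frac{-8 + 9}{-5 + \frac{v + 9}{v + v}} = 1 \frac{1}{-5 + \frac{9 + v}{2 v}} = \frac{1}{-5 + \frac{9 + v}{2 v}}$)
$n + c{\left(P \right)} = 162 + \frac{2}{9} \left(-17\right) \frac{1}{1 - -17} = 162 + \frac{2}{9} \left(-17\right) \frac{1}{1 + 17} = 162 + \frac{2}{9} \left(-17\right) \frac{1}{18} = 162 - \frac{17}{81} = \frac{13105}{81}$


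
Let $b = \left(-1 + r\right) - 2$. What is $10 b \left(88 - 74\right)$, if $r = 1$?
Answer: $-280$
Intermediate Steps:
$b = -2$ ($b = \left(-1 + 1\right) - 2 = 0 - 2 = -2$)
$10 b \left(88 - 74\right) = 10 \left(-2\right) \left(88 - 74\right) = \left(-20\right) 14 = -280$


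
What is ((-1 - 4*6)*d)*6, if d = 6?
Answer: -900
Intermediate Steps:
((-1 - 4*6)*d)*6 = ((-1 - 4*6)*6)*6 = ((-1 - 24)*6)*6 = -25*6*6 = -150*6 = -900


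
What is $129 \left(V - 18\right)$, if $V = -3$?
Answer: $-2709$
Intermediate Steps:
$129 \left(V - 18\right) = 129 \left(-3 - 18\right) = 129 \left(-21\right) = -2709$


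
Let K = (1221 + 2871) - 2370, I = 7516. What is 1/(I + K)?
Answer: 1/9238 ≈ 0.00010825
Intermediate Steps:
K = 1722 (K = 4092 - 2370 = 1722)
1/(I + K) = 1/(7516 + 1722) = 1/9238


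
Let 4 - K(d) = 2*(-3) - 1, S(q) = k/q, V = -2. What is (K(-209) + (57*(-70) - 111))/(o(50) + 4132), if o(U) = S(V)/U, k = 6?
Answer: -204500/206597 ≈ -0.98985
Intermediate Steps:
S(q) = 6/q
K(d) = 11 (K(d) = 4 - (2*(-3) - 1) = 4 - (-6 - 1) = 4 - 1*(-7) = 4 + 7 = 11)
o(U) = -3/U (o(U) = (6/(-2))/U = (6*(-½))/U = -3/U)
(K(-209) + (57*(-70) - 111))/(o(50) + 4132) = (11 + (57*(-70) - 111))/(-3/50 + 4132) = (11 + (-3990 - 111))/(-3*1/50 + 4132) = (11 - 4101)/(-3/50 + 4132) = -4090/206597/50 = -4090*50/206597 = -204500/206597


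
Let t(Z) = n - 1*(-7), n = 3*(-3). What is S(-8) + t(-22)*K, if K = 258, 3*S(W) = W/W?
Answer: -1547/3 ≈ -515.67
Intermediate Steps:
S(W) = ⅓ (S(W) = (W/W)/3 = (⅓)*1 = ⅓)
n = -9
t(Z) = -2 (t(Z) = -9 - 1*(-7) = -9 + 7 = -2)
S(-8) + t(-22)*K = ⅓ - 2*258 = ⅓ - 516 = -1547/3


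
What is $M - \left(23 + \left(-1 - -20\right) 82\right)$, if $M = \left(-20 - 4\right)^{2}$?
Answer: $-1005$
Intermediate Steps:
$M = 576$ ($M = \left(-24\right)^{2} = 576$)
$M - \left(23 + \left(-1 - -20\right) 82\right) = 576 - \left(23 + \left(-1 - -20\right) 82\right) = 576 - \left(23 + \left(-1 + 20\right) 82\right) = 576 - \left(23 + 19 \cdot 82\right) = 576 - \left(23 + 1558\right) = 576 - 1581 = -1005$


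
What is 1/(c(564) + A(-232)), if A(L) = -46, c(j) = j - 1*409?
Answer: 1/109 ≈ 0.0091743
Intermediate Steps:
c(j) = -409 + j (c(j) = j - 409 = -409 + j)
1/(c(564) + A(-232)) = 1/((-409 + 564) - 46) = 1/(155 - 46) = 1/109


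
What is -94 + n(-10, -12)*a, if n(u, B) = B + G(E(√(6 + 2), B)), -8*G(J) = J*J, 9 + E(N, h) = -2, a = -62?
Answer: 6351/4 ≈ 1587.8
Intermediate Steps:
E(N, h) = -11 (E(N, h) = -9 - 2 = -11)
G(J) = -J²/8 (G(J) = -J*J/8 = -J²/8)
n(u, B) = -121/8 + B (n(u, B) = B - ⅛*(-11)² = B - ⅛*121 = B - 121/8 = -121/8 + B)
-94 + n(-10, -12)*a = -94 + (-121/8 - 12)*(-62) = -94 - 217/8*(-62) = -94 + 6727/4 = 6351/4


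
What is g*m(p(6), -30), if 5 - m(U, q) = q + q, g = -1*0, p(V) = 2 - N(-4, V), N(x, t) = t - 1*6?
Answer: 0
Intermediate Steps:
N(x, t) = -6 + t (N(x, t) = t - 6 = -6 + t)
p(V) = 8 - V (p(V) = 2 - (-6 + V) = 2 + (6 - V) = 8 - V)
g = 0
m(U, q) = 5 - 2*q (m(U, q) = 5 - (q + q) = 5 - 2*q)
g*m(p(6), -30) = 0*(5 - 2*(-30)) = 0*(5 + 60) = 0*65 = 0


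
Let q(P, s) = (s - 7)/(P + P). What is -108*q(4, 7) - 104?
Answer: -104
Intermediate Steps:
q(P, s) = (-7 + s)/(2*P) (q(P, s) = (-7 + s)/((2*P)) = (-7 + s)*(1/(2*P)) = (-7 + s)/(2*P))
-108*q(4, 7) - 104 = -54*(-7 + 7)/4 - 104 = -54*0/4 - 104 = -108*0 - 104 = 0 - 104 = -104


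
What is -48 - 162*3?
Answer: -534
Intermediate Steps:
-48 - 162*3 = -48 - 27*18 = -48 - 486 = -534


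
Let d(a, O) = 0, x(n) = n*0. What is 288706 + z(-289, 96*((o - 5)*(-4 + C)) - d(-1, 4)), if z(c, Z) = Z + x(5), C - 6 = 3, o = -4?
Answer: 284386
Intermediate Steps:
C = 9 (C = 6 + 3 = 9)
x(n) = 0
z(c, Z) = Z (z(c, Z) = Z + 0 = Z)
288706 + z(-289, 96*((o - 5)*(-4 + C)) - d(-1, 4)) = 288706 + (96*((-4 - 5)*(-4 + 9)) - 1*0) = 288706 + (96*(-9*5) + 0) = 288706 + (96*(-45) + 0) = 288706 + (-4320 + 0) = 288706 - 4320 = 284386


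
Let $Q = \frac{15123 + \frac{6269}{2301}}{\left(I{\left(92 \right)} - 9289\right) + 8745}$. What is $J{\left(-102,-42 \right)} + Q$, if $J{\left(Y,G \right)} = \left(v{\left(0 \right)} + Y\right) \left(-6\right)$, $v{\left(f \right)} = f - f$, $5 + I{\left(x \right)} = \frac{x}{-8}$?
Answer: $\frac{1508997068}{2579421} \approx 585.01$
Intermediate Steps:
$I{\left(x \right)} = -5 - \frac{x}{8}$ ($I{\left(x \right)} = -5 + \frac{x}{-8} = -5 + x \left(- \frac{1}{8}\right) = -5 - \frac{x}{8}$)
$v{\left(f \right)} = 0$
$J{\left(Y,G \right)} = - 6 Y$ ($J{\left(Y,G \right)} = \left(0 + Y\right) \left(-6\right) = Y \left(-6\right) = - 6 Y$)
$Q = - \frac{69608584}{2579421}$ ($Q = \frac{15123 + \frac{6269}{2301}}{\left(\left(-5 - \frac{23}{2}\right) - 9289\right) + 8745} = \frac{15123 + 6269 \cdot \frac{1}{2301}}{\left(\left(-5 - \frac{23}{2}\right) - 9289\right) + 8745} = \frac{15123 + \frac{6269}{2301}}{\left(- \frac{33}{2} - 9289\right) + 8745} = \frac{34804292}{2301 \left(- \frac{18611}{2} + 8745\right)} = \frac{34804292}{2301 \left(- \frac{1121}{2}\right)} = \frac{34804292}{2301} \left(- \frac{2}{1121}\right) = - \frac{69608584}{2579421} \approx -26.986$)
$J{\left(-102,-42 \right)} + Q = \left(-6\right) \left(-102\right) - \frac{69608584}{2579421} = 612 - \frac{69608584}{2579421} = \frac{1508997068}{2579421}$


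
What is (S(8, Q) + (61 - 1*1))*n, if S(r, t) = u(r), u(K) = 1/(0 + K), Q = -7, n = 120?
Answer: 7215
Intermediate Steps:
u(K) = 1/K
S(r, t) = 1/r
(S(8, Q) + (61 - 1*1))*n = (1/8 + (61 - 1*1))*120 = (1/8 + (61 - 1))*120 = (1/8 + 60)*120 = (481/8)*120 = 7215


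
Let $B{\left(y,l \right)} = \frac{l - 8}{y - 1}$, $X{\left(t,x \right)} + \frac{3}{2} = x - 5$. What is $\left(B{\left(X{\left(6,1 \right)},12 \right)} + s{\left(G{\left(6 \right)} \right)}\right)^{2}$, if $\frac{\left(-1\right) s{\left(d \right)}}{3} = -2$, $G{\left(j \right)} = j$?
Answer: $\frac{4900}{169} \approx 28.994$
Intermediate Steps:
$X{\left(t,x \right)} = - \frac{13}{2} + x$ ($X{\left(t,x \right)} = - \frac{3}{2} + \left(x - 5\right) = - \frac{3}{2} + \left(-5 + x\right) = - \frac{13}{2} + x$)
$B{\left(y,l \right)} = \frac{-8 + l}{-1 + y}$
$s{\left(d \right)} = 6$ ($s{\left(d \right)} = \left(-3\right) \left(-2\right) = 6$)
$\left(B{\left(X{\left(6,1 \right)},12 \right)} + s{\left(G{\left(6 \right)} \right)}\right)^{2} = \left(\frac{-8 + 12}{-1 + \left(- \frac{13}{2} + 1\right)} + 6\right)^{2} = \left(\frac{1}{-1 - \frac{11}{2}} \cdot 4 + 6\right)^{2} = \left(\frac{1}{- \frac{13}{2}} \cdot 4 + 6\right)^{2} = \left(\left(- \frac{2}{13}\right) 4 + 6\right)^{2} = \left(- \frac{8}{13} + 6\right)^{2} = \left(\frac{70}{13}\right)^{2} = \frac{4900}{169}$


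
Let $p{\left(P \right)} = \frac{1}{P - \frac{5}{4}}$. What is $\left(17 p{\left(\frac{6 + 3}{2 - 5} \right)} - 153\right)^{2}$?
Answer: $24649$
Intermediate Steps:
$p{\left(P \right)} = \frac{1}{- \frac{5}{4} + P}$ ($p{\left(P \right)} = \frac{1}{P - \frac{5}{4}} = \frac{1}{- \frac{5}{4} + P}$)
$\left(17 p{\left(\frac{6 + 3}{2 - 5} \right)} - 153\right)^{2} = \left(17 \frac{4}{-5 + 4 \frac{6 + 3}{2 - 5}} - 153\right)^{2} = \left(17 \frac{4}{-5 + 4 \frac{9}{-3}} - 153\right)^{2} = \left(17 \frac{4}{-5 + 4 \cdot 9 \left(- \frac{1}{3}\right)} - 153\right)^{2} = \left(17 \frac{4}{-5 + 4 \left(-3\right)} - 153\right)^{2} = \left(17 \frac{4}{-5 - 12} - 153\right)^{2} = \left(17 \frac{4}{-17} - 153\right)^{2} = \left(17 \cdot 4 \left(- \frac{1}{17}\right) - 153\right)^{2} = \left(17 \left(- \frac{4}{17}\right) - 153\right)^{2} = \left(-4 - 153\right)^{2} = \left(-157\right)^{2} = 24649$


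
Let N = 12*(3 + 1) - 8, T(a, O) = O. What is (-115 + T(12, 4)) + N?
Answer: -71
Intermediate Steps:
N = 40 (N = 12*4 - 8 = 48 - 8 = 40)
(-115 + T(12, 4)) + N = (-115 + 4) + 40 = -111 + 40 = -71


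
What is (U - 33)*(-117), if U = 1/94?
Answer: 362817/94 ≈ 3859.8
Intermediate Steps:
U = 1/94 ≈ 0.010638
(U - 33)*(-117) = (1/94 - 33)*(-117) = -3101/94*(-117) = 362817/94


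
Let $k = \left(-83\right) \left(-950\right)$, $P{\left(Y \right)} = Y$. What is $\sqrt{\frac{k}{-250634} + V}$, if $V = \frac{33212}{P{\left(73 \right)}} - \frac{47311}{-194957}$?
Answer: $\frac{\sqrt{1446927825982590765649042298}}{1783494124937} \approx 21.328$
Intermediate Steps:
$k = 78850$
$V = \frac{6478365587}{14231861}$ ($V = \frac{33212}{73} - \frac{47311}{-194957} = 33212 \cdot \frac{1}{73} - - \frac{47311}{194957} = \frac{33212}{73} + \frac{47311}{194957} = \frac{6478365587}{14231861} \approx 455.2$)
$\sqrt{\frac{k}{-250634} + V} = \sqrt{\frac{78850}{-250634} + \frac{6478365587}{14231861}} = \sqrt{78850 \left(- \frac{1}{250634}\right) + \frac{6478365587}{14231861}} = \sqrt{- \frac{39425}{125317} + \frac{6478365587}{14231861}} = \sqrt{\frac{811288249146154}{1783494124937}} = \frac{\sqrt{1446927825982590765649042298}}{1783494124937}$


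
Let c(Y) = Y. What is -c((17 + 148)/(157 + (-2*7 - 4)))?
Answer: -165/139 ≈ -1.1870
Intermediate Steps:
-c((17 + 148)/(157 + (-2*7 - 4))) = -(17 + 148)/(157 + (-2*7 - 4)) = -165/(157 + (-14 - 4)) = -165/(157 - 18) = -165/139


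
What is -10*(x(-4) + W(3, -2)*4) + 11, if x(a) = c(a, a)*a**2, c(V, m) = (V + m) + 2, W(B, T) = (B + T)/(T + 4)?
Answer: 951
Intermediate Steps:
W(B, T) = (B + T)/(4 + T)
c(V, m) = 2 + V + m
x(a) = a**2*(2 + 2*a) (x(a) = (2 + a + a)*a**2 = (2 + 2*a)*a**2 = a**2*(2 + 2*a))
-10*(x(-4) + W(3, -2)*4) + 11 = -10*(2*(-4)**2*(1 - 4) + ((3 - 2)/(4 - 2))*4) + 11 = -10*(2*16*(-3) + (1/2)*4) + 11 = -10*(-96 + ((1/2)*1)*4) + 11 = -10*(-96 + (1/2)*4) + 11 = -10*(-96 + 2) + 11 = -10*(-94) + 11 = 940 + 11 = 951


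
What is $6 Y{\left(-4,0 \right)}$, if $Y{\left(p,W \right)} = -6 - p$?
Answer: $-12$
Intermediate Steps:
$6 Y{\left(-4,0 \right)} = 6 \left(-6 - -4\right) = 6 \left(-6 + 4\right) = 6 \left(-2\right) = -12$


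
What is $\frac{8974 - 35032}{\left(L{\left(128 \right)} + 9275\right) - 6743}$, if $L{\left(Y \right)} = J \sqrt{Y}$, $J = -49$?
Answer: $- \frac{8247357}{762962} - \frac{638421 \sqrt{2}}{381481} \approx -13.176$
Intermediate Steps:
$L{\left(Y \right)} = - 49 \sqrt{Y}$
$\frac{8974 - 35032}{\left(L{\left(128 \right)} + 9275\right) - 6743} = \frac{8974 - 35032}{\left(- 49 \sqrt{128} + 9275\right) - 6743} = \frac{8974 - 35032}{\left(- 49 \cdot 8 \sqrt{2} + 9275\right) - 6743} = - \frac{26058}{\left(- 392 \sqrt{2} + 9275\right) - 6743} = - \frac{26058}{\left(9275 - 392 \sqrt{2}\right) - 6743} = - \frac{26058}{2532 - 392 \sqrt{2}}$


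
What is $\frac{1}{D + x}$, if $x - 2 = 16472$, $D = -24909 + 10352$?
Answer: $\frac{1}{1917} \approx 0.00052165$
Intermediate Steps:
$D = -14557$
$x = 16474$ ($x = 2 + 16472 = 16474$)
$\frac{1}{D + x} = \frac{1}{-14557 + 16474} = \frac{1}{1917}$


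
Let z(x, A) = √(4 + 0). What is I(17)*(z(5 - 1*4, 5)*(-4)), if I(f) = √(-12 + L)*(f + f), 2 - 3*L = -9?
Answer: -1360*I*√3/3 ≈ -785.2*I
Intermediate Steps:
L = 11/3 (L = ⅔ - ⅓*(-9) = ⅔ + 3 = 11/3 ≈ 3.6667)
z(x, A) = 2 (z(x, A) = √4 = 2)
I(f) = 10*I*f*√3/3 (I(f) = √(-12 + 11/3)*(f + f) = √(-25/3)*(2*f) = (5*I*√3/3)*(2*f) = 10*I*f*√3/3)
I(17)*(z(5 - 1*4, 5)*(-4)) = ((10/3)*I*17*√3)*(2*(-4)) = (170*I*√3/3)*(-8) = -1360*I*√3/3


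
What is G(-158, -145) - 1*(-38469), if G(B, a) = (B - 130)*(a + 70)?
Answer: 60069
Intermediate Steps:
G(B, a) = (-130 + B)*(70 + a)
G(-158, -145) - 1*(-38469) = (-9100 - 130*(-145) + 70*(-158) - 158*(-145)) - 1*(-38469) = (-9100 + 18850 - 11060 + 22910) + 38469 = 21600 + 38469 = 60069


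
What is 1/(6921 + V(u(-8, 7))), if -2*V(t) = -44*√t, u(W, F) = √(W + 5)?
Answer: 1/(6921 + 22*3^(¼)*√I) ≈ 0.00014406 - 4.249e-7*I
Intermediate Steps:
u(W, F) = √(5 + W)
V(t) = 22*√t (V(t) = -(-22)*√t = 22*√t)
1/(6921 + V(u(-8, 7))) = 1/(6921 + 22*√(√(5 - 8))) = 1/(6921 + 22*√(√(-3))) = 1/(6921 + 22*√(I*√3)) = 1/(6921 + 22*(3^(¼)*√I)) = 1/(6921 + 22*3^(¼)*√I)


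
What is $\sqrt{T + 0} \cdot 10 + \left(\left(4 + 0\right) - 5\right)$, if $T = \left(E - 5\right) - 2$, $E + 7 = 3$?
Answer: $-1 + 10 i \sqrt{11} \approx -1.0 + 33.166 i$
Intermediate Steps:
$E = -4$ ($E = -7 + 3 = -4$)
$T = -11$ ($T = \left(-4 - 5\right) - 2 = -9 - 2 = -11$)
$\sqrt{T + 0} \cdot 10 + \left(\left(4 + 0\right) - 5\right) = \sqrt{-11 + 0} \cdot 10 + \left(\left(4 + 0\right) - 5\right) = \sqrt{-11} \cdot 10 + \left(4 - 5\right) = i \sqrt{11} \cdot 10 - 1 = 10 i \sqrt{11} - 1 = -1 + 10 i \sqrt{11}$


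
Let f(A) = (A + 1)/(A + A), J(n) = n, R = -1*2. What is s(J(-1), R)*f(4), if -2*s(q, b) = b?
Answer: 5/8 ≈ 0.62500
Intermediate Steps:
R = -2
s(q, b) = -b/2
f(A) = (1 + A)/(2*A) (f(A) = (1 + A)/((2*A)) = (1 + A)*(1/(2*A)) = (1 + A)/(2*A))
s(J(-1), R)*f(4) = (-½*(-2))*((½)*(1 + 4)/4) = 1*((½)*(¼)*5) = 1*(5/8) = 5/8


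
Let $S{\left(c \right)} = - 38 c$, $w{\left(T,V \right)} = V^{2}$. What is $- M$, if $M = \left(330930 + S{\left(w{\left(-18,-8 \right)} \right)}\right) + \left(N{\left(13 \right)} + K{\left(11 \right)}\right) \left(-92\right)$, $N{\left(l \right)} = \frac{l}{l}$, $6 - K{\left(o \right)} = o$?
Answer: $-328866$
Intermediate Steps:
$K{\left(o \right)} = 6 - o$
$N{\left(l \right)} = 1$
$M = 328866$ ($M = \left(330930 - 38 \left(-8\right)^{2}\right) + \left(1 + \left(6 - 11\right)\right) \left(-92\right) = \left(330930 - 2432\right) + \left(1 + \left(6 - 11\right)\right) \left(-92\right) = \left(330930 - 2432\right) + \left(1 - 5\right) \left(-92\right) = 328498 - -368 = 328498 + 368 = 328866$)
$- M = \left(-1\right) 328866 = -328866$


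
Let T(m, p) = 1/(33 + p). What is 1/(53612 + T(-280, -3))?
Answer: 30/1608361 ≈ 1.8653e-5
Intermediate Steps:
1/(53612 + T(-280, -3)) = 1/(53612 + 1/(33 - 3)) = 1/(53612 + 1/30) = 1/(1608361/30) = 30/1608361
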